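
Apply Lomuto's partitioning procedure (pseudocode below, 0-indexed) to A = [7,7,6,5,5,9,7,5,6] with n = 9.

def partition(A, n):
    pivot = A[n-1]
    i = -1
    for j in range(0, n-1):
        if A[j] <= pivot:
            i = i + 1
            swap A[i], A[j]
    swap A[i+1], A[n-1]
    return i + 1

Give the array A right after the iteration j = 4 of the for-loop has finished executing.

[6,5,5,7,7,9,7,5,6]

pivot=6, i=-1
j=0: 7>6, skip
j=1: 7>6, skip
j=2: 6≤6, i=0, swap(0,2) ⇒ [6,7,7,5,5,9,7,5,6]
j=3: 5≤6, i=1, swap(1,3) ⇒ [6,5,7,7,5,9,7,5,6]
j=4: 5≤6, i=2, swap(2,4) ⇒ [6,5,5,7,7,9,7,5,6]
(after j=4) A = [6,5,5,7,7,9,7,5,6]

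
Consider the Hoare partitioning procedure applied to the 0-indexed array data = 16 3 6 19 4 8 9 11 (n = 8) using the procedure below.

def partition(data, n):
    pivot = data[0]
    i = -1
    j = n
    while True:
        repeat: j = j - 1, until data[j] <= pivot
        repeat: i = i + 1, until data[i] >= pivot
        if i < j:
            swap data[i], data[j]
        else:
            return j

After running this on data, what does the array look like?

11 3 6 9 4 8 19 16

pivot = data[0] = 16; i = -1, j = 8
j→7 (data[7]=11≤16), i→0 (data[0]=16≥16); i<j, swap → 11 3 6 19 4 8 9 16
j→6 (data[6]=9≤16), i→3 (data[3]=19≥16); i<j, swap → 11 3 6 9 4 8 19 16
j→5, i→6; i≥j, return j=5. data = 11 3 6 9 4 8 19 16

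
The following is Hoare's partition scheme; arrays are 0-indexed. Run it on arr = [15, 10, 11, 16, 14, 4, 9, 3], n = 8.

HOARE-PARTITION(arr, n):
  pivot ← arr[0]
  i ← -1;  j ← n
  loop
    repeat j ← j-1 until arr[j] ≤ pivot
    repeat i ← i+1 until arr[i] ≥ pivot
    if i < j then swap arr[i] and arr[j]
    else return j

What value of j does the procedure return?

pivot = arr[0] = 15; i = -1, j = 8
j→7 (arr[7]=3≤15), i→0 (arr[0]=15≥15); i<j, swap → [3, 10, 11, 16, 14, 4, 9, 15]
j→6 (arr[6]=9≤15), i→3 (arr[3]=16≥15); i<j, swap → [3, 10, 11, 9, 14, 4, 16, 15]
j→5, i→6; i≥j, return j=5. arr = [3, 10, 11, 9, 14, 4, 16, 15]

5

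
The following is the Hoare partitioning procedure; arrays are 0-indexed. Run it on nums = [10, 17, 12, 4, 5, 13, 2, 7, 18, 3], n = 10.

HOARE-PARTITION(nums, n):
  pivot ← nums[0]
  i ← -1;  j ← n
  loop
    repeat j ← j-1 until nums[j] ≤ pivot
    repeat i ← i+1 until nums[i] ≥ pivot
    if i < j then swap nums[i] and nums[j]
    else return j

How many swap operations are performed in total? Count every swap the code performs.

pivot=10
j stops at 9 (3), i stops at 0 (10); swap ⇒ [3, 17, 12, 4, 5, 13, 2, 7, 18, 10]
j stops at 7 (7), i stops at 1 (17); swap ⇒ [3, 7, 12, 4, 5, 13, 2, 17, 18, 10]
j stops at 6 (2), i stops at 2 (12); swap ⇒ [3, 7, 2, 4, 5, 13, 12, 17, 18, 10]
j stops at 4, i stops at 5; i≥j ⇒ return 4. nums=[3, 7, 2, 4, 5, 13, 12, 17, 18, 10]

3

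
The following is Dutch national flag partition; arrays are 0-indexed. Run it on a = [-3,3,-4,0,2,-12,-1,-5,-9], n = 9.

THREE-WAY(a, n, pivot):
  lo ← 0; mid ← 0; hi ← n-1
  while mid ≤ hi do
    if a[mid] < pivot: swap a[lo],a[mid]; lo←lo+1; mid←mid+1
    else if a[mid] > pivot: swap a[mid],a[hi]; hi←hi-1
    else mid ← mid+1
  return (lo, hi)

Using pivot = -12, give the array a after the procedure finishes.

lo=0 mid=0 hi=8
-3>-12: swap(0,8), hi=7 ⇒ [-9,3,-4,0,2,-12,-1,-5,-3]
-9>-12: swap(0,7), hi=6 ⇒ [-5,3,-4,0,2,-12,-1,-9,-3]
-5>-12: swap(0,6), hi=5 ⇒ [-1,3,-4,0,2,-12,-5,-9,-3]
-1>-12: swap(0,5), hi=4 ⇒ [-12,3,-4,0,2,-1,-5,-9,-3]
-12=-12: mid=1
3>-12: swap(1,4), hi=3 ⇒ [-12,2,-4,0,3,-1,-5,-9,-3]
2>-12: swap(1,3), hi=2 ⇒ [-12,0,-4,2,3,-1,-5,-9,-3]
0>-12: swap(1,2), hi=1 ⇒ [-12,-4,0,2,3,-1,-5,-9,-3]
-4>-12: swap(1,1), hi=0 ⇒ [-12,-4,0,2,3,-1,-5,-9,-3]
done. lo=0 hi=0; a=[-12,-4,0,2,3,-1,-5,-9,-3]

[-12,-4,0,2,3,-1,-5,-9,-3]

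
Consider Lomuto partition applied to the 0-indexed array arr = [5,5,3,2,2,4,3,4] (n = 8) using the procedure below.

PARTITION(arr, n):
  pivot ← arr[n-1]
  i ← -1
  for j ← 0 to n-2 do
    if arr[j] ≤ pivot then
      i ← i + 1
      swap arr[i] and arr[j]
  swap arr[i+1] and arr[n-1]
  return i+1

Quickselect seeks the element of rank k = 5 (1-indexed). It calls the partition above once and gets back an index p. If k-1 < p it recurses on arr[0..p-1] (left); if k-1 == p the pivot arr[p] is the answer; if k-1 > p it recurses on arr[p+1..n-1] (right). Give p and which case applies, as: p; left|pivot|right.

pivot=4, i=-1
j=0: 5>4, skip
j=1: 5>4, skip
j=2: 3≤4, i=0, swap(0,2) ⇒ [3,5,5,2,2,4,3,4]
j=3: 2≤4, i=1, swap(1,3) ⇒ [3,2,5,5,2,4,3,4]
j=4: 2≤4, i=2, swap(2,4) ⇒ [3,2,2,5,5,4,3,4]
j=5: 4≤4, i=3, swap(3,5) ⇒ [3,2,2,4,5,5,3,4]
j=6: 3≤4, i=4, swap(4,6) ⇒ [3,2,2,4,3,5,5,4]
swap(5,7) ⇒ [3,2,2,4,3,4,5,5]; return 5
p = 5; k-1 = 4 < 5 ⇒ left

5; left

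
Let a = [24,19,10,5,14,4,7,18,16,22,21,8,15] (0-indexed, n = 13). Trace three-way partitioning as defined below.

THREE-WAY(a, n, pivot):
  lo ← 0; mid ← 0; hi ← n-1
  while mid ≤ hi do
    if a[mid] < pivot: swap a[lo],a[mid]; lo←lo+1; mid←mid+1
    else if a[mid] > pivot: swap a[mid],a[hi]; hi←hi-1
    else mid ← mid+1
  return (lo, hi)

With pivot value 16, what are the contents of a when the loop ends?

pivot = 16; lo=0, mid=0, hi=12
a[mid]=24>16: swap a[0],a[12]; hi=11 → [15,19,10,5,14,4,7,18,16,22,21,8,24]
a[mid]=15<16: swap a[0],a[0]; lo=1,mid=1 → [15,19,10,5,14,4,7,18,16,22,21,8,24]
a[mid]=19>16: swap a[1],a[11]; hi=10 → [15,8,10,5,14,4,7,18,16,22,21,19,24]
a[mid]=8<16: swap a[1],a[1]; lo=2,mid=2 → [15,8,10,5,14,4,7,18,16,22,21,19,24]
a[mid]=10<16: swap a[2],a[2]; lo=3,mid=3 → [15,8,10,5,14,4,7,18,16,22,21,19,24]
a[mid]=5<16: swap a[3],a[3]; lo=4,mid=4 → [15,8,10,5,14,4,7,18,16,22,21,19,24]
a[mid]=14<16: swap a[4],a[4]; lo=5,mid=5 → [15,8,10,5,14,4,7,18,16,22,21,19,24]
a[mid]=4<16: swap a[5],a[5]; lo=6,mid=6 → [15,8,10,5,14,4,7,18,16,22,21,19,24]
a[mid]=7<16: swap a[6],a[6]; lo=7,mid=7 → [15,8,10,5,14,4,7,18,16,22,21,19,24]
a[mid]=18>16: swap a[7],a[10]; hi=9 → [15,8,10,5,14,4,7,21,16,22,18,19,24]
a[mid]=21>16: swap a[7],a[9]; hi=8 → [15,8,10,5,14,4,7,22,16,21,18,19,24]
a[mid]=22>16: swap a[7],a[8]; hi=7 → [15,8,10,5,14,4,7,16,22,21,18,19,24]
a[mid]=16=16: mid=8
end: lo=7, hi=7; a = [15,8,10,5,14,4,7,16,22,21,18,19,24]

[15,8,10,5,14,4,7,16,22,21,18,19,24]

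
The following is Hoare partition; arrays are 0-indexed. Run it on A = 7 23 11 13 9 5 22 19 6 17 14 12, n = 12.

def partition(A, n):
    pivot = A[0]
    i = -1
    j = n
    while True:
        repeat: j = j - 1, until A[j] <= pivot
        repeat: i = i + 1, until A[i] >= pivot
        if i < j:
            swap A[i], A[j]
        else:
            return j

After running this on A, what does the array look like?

pivot = A[0] = 7; i = -1, j = 12
j→8 (A[8]=6≤7), i→0 (A[0]=7≥7); i<j, swap → 6 23 11 13 9 5 22 19 7 17 14 12
j→5 (A[5]=5≤7), i→1 (A[1]=23≥7); i<j, swap → 6 5 11 13 9 23 22 19 7 17 14 12
j→1, i→2; i≥j, return j=1. A = 6 5 11 13 9 23 22 19 7 17 14 12

6 5 11 13 9 23 22 19 7 17 14 12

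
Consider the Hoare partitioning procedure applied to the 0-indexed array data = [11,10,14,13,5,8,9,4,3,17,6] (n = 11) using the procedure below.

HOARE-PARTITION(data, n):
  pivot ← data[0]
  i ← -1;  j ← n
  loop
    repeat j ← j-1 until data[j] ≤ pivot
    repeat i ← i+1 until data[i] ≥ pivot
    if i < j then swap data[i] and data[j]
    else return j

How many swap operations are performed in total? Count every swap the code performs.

pivot = data[0] = 11; i = -1, j = 11
j→10 (data[10]=6≤11), i→0 (data[0]=11≥11); i<j, swap → [6,10,14,13,5,8,9,4,3,17,11]
j→8 (data[8]=3≤11), i→2 (data[2]=14≥11); i<j, swap → [6,10,3,13,5,8,9,4,14,17,11]
j→7 (data[7]=4≤11), i→3 (data[3]=13≥11); i<j, swap → [6,10,3,4,5,8,9,13,14,17,11]
j→6, i→7; i≥j, return j=6. data = [6,10,3,4,5,8,9,13,14,17,11]

3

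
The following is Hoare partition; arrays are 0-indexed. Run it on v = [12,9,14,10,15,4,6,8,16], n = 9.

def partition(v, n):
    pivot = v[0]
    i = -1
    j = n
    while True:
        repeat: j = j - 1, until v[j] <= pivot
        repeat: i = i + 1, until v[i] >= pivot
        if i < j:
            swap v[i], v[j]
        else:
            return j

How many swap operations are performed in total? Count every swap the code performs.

3

pivot = v[0] = 12; i = -1, j = 9
j→7 (v[7]=8≤12), i→0 (v[0]=12≥12); i<j, swap → [8,9,14,10,15,4,6,12,16]
j→6 (v[6]=6≤12), i→2 (v[2]=14≥12); i<j, swap → [8,9,6,10,15,4,14,12,16]
j→5 (v[5]=4≤12), i→4 (v[4]=15≥12); i<j, swap → [8,9,6,10,4,15,14,12,16]
j→4, i→5; i≥j, return j=4. v = [8,9,6,10,4,15,14,12,16]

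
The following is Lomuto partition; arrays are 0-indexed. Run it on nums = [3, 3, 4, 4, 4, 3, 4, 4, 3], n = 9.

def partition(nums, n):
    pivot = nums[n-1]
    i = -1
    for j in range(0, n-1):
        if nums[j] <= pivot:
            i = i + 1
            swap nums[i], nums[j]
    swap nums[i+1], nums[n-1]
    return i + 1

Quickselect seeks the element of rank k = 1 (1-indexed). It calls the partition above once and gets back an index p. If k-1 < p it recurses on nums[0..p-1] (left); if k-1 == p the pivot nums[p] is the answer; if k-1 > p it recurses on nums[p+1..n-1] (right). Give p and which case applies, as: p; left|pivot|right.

pivot = nums[8] = 3; i = -1
j=0: nums[0]=3 ≤ 3 → i=0, swap nums[0],nums[0] (no change) → [3, 3, 4, 4, 4, 3, 4, 4, 3]
j=1: nums[1]=3 ≤ 3 → i=1, swap nums[1],nums[1] (no change) → [3, 3, 4, 4, 4, 3, 4, 4, 3]
j=2: nums[2]=4 > 3 → no swap
j=3: nums[3]=4 > 3 → no swap
j=4: nums[4]=4 > 3 → no swap
j=5: nums[5]=3 ≤ 3 → i=2, swap nums[2],nums[5] → [3, 3, 3, 4, 4, 4, 4, 4, 3]
j=6: nums[6]=4 > 3 → no swap
j=7: nums[7]=4 > 3 → no swap
final swap nums[3],nums[8] → [3, 3, 3, 3, 4, 4, 4, 4, 4]; return 3
p = 3; k-1 = 0 < 3 ⇒ left

3; left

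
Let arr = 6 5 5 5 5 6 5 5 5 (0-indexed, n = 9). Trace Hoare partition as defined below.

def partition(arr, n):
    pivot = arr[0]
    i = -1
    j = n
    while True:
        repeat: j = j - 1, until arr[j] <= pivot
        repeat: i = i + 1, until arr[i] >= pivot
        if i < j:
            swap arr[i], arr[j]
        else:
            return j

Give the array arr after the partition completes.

5 5 5 5 5 5 5 6 6

pivot = arr[0] = 6; i = -1, j = 9
j→8 (arr[8]=5≤6), i→0 (arr[0]=6≥6); i<j, swap → 5 5 5 5 5 6 5 5 6
j→7 (arr[7]=5≤6), i→5 (arr[5]=6≥6); i<j, swap → 5 5 5 5 5 5 5 6 6
j→6, i→7; i≥j, return j=6. arr = 5 5 5 5 5 5 5 6 6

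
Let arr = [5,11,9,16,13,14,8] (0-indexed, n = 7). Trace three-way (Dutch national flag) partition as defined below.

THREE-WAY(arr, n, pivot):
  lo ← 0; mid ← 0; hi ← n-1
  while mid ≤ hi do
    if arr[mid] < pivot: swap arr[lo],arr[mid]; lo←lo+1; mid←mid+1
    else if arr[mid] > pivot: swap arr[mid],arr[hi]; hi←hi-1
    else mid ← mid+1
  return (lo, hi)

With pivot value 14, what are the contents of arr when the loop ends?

[5,11,9,8,13,14,16]

pivot = 14; lo=0, mid=0, hi=6
arr[mid]=5<14: swap arr[0],arr[0]; lo=1,mid=1 → [5,11,9,16,13,14,8]
arr[mid]=11<14: swap arr[1],arr[1]; lo=2,mid=2 → [5,11,9,16,13,14,8]
arr[mid]=9<14: swap arr[2],arr[2]; lo=3,mid=3 → [5,11,9,16,13,14,8]
arr[mid]=16>14: swap arr[3],arr[6]; hi=5 → [5,11,9,8,13,14,16]
arr[mid]=8<14: swap arr[3],arr[3]; lo=4,mid=4 → [5,11,9,8,13,14,16]
arr[mid]=13<14: swap arr[4],arr[4]; lo=5,mid=5 → [5,11,9,8,13,14,16]
arr[mid]=14=14: mid=6
end: lo=5, hi=5; arr = [5,11,9,8,13,14,16]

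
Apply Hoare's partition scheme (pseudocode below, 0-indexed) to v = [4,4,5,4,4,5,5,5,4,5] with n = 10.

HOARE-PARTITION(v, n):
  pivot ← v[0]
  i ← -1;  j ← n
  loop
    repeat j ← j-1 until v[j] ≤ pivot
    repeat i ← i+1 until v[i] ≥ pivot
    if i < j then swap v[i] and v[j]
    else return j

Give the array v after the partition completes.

pivot=4
j stops at 8 (4), i stops at 0 (4); swap ⇒ [4,4,5,4,4,5,5,5,4,5]
j stops at 4 (4), i stops at 1 (4); swap ⇒ [4,4,5,4,4,5,5,5,4,5]
j stops at 3 (4), i stops at 2 (5); swap ⇒ [4,4,4,5,4,5,5,5,4,5]
j stops at 2, i stops at 3; i≥j ⇒ return 2. v=[4,4,4,5,4,5,5,5,4,5]

[4,4,4,5,4,5,5,5,4,5]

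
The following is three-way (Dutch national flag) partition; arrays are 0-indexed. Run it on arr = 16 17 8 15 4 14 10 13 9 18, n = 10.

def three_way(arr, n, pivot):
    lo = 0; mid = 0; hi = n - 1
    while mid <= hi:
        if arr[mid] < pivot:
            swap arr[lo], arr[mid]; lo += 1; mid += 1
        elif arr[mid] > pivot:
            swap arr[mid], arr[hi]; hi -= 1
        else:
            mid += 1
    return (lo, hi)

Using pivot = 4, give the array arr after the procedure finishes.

4 8 15 17 14 10 13 9 18 16

pivot = 4; lo=0, mid=0, hi=9
arr[mid]=16>4: swap arr[0],arr[9]; hi=8 → 18 17 8 15 4 14 10 13 9 16
arr[mid]=18>4: swap arr[0],arr[8]; hi=7 → 9 17 8 15 4 14 10 13 18 16
arr[mid]=9>4: swap arr[0],arr[7]; hi=6 → 13 17 8 15 4 14 10 9 18 16
arr[mid]=13>4: swap arr[0],arr[6]; hi=5 → 10 17 8 15 4 14 13 9 18 16
arr[mid]=10>4: swap arr[0],arr[5]; hi=4 → 14 17 8 15 4 10 13 9 18 16
arr[mid]=14>4: swap arr[0],arr[4]; hi=3 → 4 17 8 15 14 10 13 9 18 16
arr[mid]=4=4: mid=1
arr[mid]=17>4: swap arr[1],arr[3]; hi=2 → 4 15 8 17 14 10 13 9 18 16
arr[mid]=15>4: swap arr[1],arr[2]; hi=1 → 4 8 15 17 14 10 13 9 18 16
arr[mid]=8>4: swap arr[1],arr[1]; hi=0 → 4 8 15 17 14 10 13 9 18 16
end: lo=0, hi=0; arr = 4 8 15 17 14 10 13 9 18 16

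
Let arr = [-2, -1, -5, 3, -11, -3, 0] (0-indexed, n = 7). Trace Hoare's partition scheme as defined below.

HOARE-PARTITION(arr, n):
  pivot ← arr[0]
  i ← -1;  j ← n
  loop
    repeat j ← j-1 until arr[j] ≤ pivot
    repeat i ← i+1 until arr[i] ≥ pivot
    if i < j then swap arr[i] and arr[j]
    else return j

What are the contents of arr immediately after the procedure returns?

pivot = arr[0] = -2; i = -1, j = 7
j→5 (arr[5]=-3≤-2), i→0 (arr[0]=-2≥-2); i<j, swap → [-3, -1, -5, 3, -11, -2, 0]
j→4 (arr[4]=-11≤-2), i→1 (arr[1]=-1≥-2); i<j, swap → [-3, -11, -5, 3, -1, -2, 0]
j→2, i→3; i≥j, return j=2. arr = [-3, -11, -5, 3, -1, -2, 0]

[-3, -11, -5, 3, -1, -2, 0]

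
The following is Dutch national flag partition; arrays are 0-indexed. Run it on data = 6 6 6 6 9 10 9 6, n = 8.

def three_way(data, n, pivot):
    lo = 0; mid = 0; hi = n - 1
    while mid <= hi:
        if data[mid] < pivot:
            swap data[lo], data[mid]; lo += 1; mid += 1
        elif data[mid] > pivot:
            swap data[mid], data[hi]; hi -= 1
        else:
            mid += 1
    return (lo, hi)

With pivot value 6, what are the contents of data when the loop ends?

lo=0 mid=0 hi=7
6=6: mid=1
6=6: mid=2
6=6: mid=3
6=6: mid=4
9>6: swap(4,7), hi=6 ⇒ 6 6 6 6 6 10 9 9
6=6: mid=5
10>6: swap(5,6), hi=5 ⇒ 6 6 6 6 6 9 10 9
9>6: swap(5,5), hi=4 ⇒ 6 6 6 6 6 9 10 9
done. lo=0 hi=4; data=6 6 6 6 6 9 10 9

6 6 6 6 6 9 10 9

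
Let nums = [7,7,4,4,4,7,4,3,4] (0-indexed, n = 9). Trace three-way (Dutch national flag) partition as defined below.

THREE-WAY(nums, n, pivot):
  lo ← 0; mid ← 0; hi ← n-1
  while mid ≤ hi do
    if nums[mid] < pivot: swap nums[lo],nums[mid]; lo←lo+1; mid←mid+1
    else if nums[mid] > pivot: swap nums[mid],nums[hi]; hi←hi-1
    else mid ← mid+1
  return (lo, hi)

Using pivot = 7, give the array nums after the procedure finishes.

pivot = 7; lo=0, mid=0, hi=8
nums[mid]=7=7: mid=1
nums[mid]=7=7: mid=2
nums[mid]=4<7: swap nums[0],nums[2]; lo=1,mid=3 → [4,7,7,4,4,7,4,3,4]
nums[mid]=4<7: swap nums[1],nums[3]; lo=2,mid=4 → [4,4,7,7,4,7,4,3,4]
nums[mid]=4<7: swap nums[2],nums[4]; lo=3,mid=5 → [4,4,4,7,7,7,4,3,4]
nums[mid]=7=7: mid=6
nums[mid]=4<7: swap nums[3],nums[6]; lo=4,mid=7 → [4,4,4,4,7,7,7,3,4]
nums[mid]=3<7: swap nums[4],nums[7]; lo=5,mid=8 → [4,4,4,4,3,7,7,7,4]
nums[mid]=4<7: swap nums[5],nums[8]; lo=6,mid=9 → [4,4,4,4,3,4,7,7,7]
end: lo=6, hi=8; nums = [4,4,4,4,3,4,7,7,7]

[4,4,4,4,3,4,7,7,7]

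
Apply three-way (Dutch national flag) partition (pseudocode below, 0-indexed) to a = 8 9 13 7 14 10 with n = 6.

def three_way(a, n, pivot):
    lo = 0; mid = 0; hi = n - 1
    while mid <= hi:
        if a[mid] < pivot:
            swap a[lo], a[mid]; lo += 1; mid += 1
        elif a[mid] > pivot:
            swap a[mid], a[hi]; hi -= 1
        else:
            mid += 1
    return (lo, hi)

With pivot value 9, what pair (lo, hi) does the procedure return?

pivot = 9; lo=0, mid=0, hi=5
a[mid]=8<9: swap a[0],a[0]; lo=1,mid=1 → 8 9 13 7 14 10
a[mid]=9=9: mid=2
a[mid]=13>9: swap a[2],a[5]; hi=4 → 8 9 10 7 14 13
a[mid]=10>9: swap a[2],a[4]; hi=3 → 8 9 14 7 10 13
a[mid]=14>9: swap a[2],a[3]; hi=2 → 8 9 7 14 10 13
a[mid]=7<9: swap a[1],a[2]; lo=2,mid=3 → 8 7 9 14 10 13
end: lo=2, hi=2; a = 8 7 9 14 10 13

(2, 2)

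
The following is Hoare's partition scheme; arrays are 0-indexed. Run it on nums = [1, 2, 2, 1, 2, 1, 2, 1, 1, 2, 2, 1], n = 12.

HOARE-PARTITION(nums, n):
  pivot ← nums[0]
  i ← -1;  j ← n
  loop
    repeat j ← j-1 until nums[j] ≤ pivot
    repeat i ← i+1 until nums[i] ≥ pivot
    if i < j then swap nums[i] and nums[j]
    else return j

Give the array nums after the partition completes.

pivot = nums[0] = 1; i = -1, j = 12
j→11 (nums[11]=1≤1), i→0 (nums[0]=1≥1); i<j, swap → [1, 2, 2, 1, 2, 1, 2, 1, 1, 2, 2, 1]
j→8 (nums[8]=1≤1), i→1 (nums[1]=2≥1); i<j, swap → [1, 1, 2, 1, 2, 1, 2, 1, 2, 2, 2, 1]
j→7 (nums[7]=1≤1), i→2 (nums[2]=2≥1); i<j, swap → [1, 1, 1, 1, 2, 1, 2, 2, 2, 2, 2, 1]
j→5 (nums[5]=1≤1), i→3 (nums[3]=1≥1); i<j, swap → [1, 1, 1, 1, 2, 1, 2, 2, 2, 2, 2, 1]
j→3, i→4; i≥j, return j=3. nums = [1, 1, 1, 1, 2, 1, 2, 2, 2, 2, 2, 1]

[1, 1, 1, 1, 2, 1, 2, 2, 2, 2, 2, 1]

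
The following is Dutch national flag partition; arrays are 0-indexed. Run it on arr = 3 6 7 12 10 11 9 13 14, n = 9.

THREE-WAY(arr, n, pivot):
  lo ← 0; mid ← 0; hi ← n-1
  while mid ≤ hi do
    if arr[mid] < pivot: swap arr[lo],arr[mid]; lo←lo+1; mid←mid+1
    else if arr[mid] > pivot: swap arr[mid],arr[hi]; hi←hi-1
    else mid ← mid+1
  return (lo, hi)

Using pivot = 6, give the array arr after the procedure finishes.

3 6 12 10 11 9 13 14 7

pivot = 6; lo=0, mid=0, hi=8
arr[mid]=3<6: swap arr[0],arr[0]; lo=1,mid=1 → 3 6 7 12 10 11 9 13 14
arr[mid]=6=6: mid=2
arr[mid]=7>6: swap arr[2],arr[8]; hi=7 → 3 6 14 12 10 11 9 13 7
arr[mid]=14>6: swap arr[2],arr[7]; hi=6 → 3 6 13 12 10 11 9 14 7
arr[mid]=13>6: swap arr[2],arr[6]; hi=5 → 3 6 9 12 10 11 13 14 7
arr[mid]=9>6: swap arr[2],arr[5]; hi=4 → 3 6 11 12 10 9 13 14 7
arr[mid]=11>6: swap arr[2],arr[4]; hi=3 → 3 6 10 12 11 9 13 14 7
arr[mid]=10>6: swap arr[2],arr[3]; hi=2 → 3 6 12 10 11 9 13 14 7
arr[mid]=12>6: swap arr[2],arr[2]; hi=1 → 3 6 12 10 11 9 13 14 7
end: lo=1, hi=1; arr = 3 6 12 10 11 9 13 14 7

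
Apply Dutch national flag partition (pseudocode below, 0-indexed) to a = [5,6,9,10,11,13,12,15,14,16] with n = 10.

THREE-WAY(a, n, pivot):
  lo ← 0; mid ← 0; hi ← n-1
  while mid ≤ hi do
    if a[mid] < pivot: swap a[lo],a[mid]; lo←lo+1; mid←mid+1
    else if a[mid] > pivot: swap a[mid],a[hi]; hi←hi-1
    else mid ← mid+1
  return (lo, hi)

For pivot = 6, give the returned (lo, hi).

lo=0 mid=0 hi=9
5<6: swap(0,0), lo=1 mid=1 ⇒ [5,6,9,10,11,13,12,15,14,16]
6=6: mid=2
9>6: swap(2,9), hi=8 ⇒ [5,6,16,10,11,13,12,15,14,9]
16>6: swap(2,8), hi=7 ⇒ [5,6,14,10,11,13,12,15,16,9]
14>6: swap(2,7), hi=6 ⇒ [5,6,15,10,11,13,12,14,16,9]
15>6: swap(2,6), hi=5 ⇒ [5,6,12,10,11,13,15,14,16,9]
12>6: swap(2,5), hi=4 ⇒ [5,6,13,10,11,12,15,14,16,9]
13>6: swap(2,4), hi=3 ⇒ [5,6,11,10,13,12,15,14,16,9]
11>6: swap(2,3), hi=2 ⇒ [5,6,10,11,13,12,15,14,16,9]
10>6: swap(2,2), hi=1 ⇒ [5,6,10,11,13,12,15,14,16,9]
done. lo=1 hi=1; a=[5,6,10,11,13,12,15,14,16,9]

(1, 1)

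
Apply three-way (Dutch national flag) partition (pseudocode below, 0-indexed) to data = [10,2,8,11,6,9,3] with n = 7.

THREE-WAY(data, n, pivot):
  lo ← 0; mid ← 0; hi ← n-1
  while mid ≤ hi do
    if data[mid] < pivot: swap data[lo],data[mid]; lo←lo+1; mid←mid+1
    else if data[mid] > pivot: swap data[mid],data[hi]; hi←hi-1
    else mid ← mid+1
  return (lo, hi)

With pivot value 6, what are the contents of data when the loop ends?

lo=0 mid=0 hi=6
10>6: swap(0,6), hi=5 ⇒ [3,2,8,11,6,9,10]
3<6: swap(0,0), lo=1 mid=1 ⇒ [3,2,8,11,6,9,10]
2<6: swap(1,1), lo=2 mid=2 ⇒ [3,2,8,11,6,9,10]
8>6: swap(2,5), hi=4 ⇒ [3,2,9,11,6,8,10]
9>6: swap(2,4), hi=3 ⇒ [3,2,6,11,9,8,10]
6=6: mid=3
11>6: swap(3,3), hi=2 ⇒ [3,2,6,11,9,8,10]
done. lo=2 hi=2; data=[3,2,6,11,9,8,10]

[3,2,6,11,9,8,10]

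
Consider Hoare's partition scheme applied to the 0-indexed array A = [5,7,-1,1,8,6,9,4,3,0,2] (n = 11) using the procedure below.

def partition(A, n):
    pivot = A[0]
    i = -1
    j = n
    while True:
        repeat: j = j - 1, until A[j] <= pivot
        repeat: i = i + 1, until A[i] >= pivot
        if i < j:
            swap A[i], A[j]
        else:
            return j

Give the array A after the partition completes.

pivot = A[0] = 5; i = -1, j = 11
j→10 (A[10]=2≤5), i→0 (A[0]=5≥5); i<j, swap → [2,7,-1,1,8,6,9,4,3,0,5]
j→9 (A[9]=0≤5), i→1 (A[1]=7≥5); i<j, swap → [2,0,-1,1,8,6,9,4,3,7,5]
j→8 (A[8]=3≤5), i→4 (A[4]=8≥5); i<j, swap → [2,0,-1,1,3,6,9,4,8,7,5]
j→7 (A[7]=4≤5), i→5 (A[5]=6≥5); i<j, swap → [2,0,-1,1,3,4,9,6,8,7,5]
j→5, i→6; i≥j, return j=5. A = [2,0,-1,1,3,4,9,6,8,7,5]

[2,0,-1,1,3,4,9,6,8,7,5]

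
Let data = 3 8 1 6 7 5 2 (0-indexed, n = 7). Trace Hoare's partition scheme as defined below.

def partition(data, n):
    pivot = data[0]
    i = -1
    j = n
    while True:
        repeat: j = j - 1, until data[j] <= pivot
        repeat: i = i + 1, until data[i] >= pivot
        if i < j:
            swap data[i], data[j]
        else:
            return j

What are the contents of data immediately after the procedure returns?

pivot=3
j stops at 6 (2), i stops at 0 (3); swap ⇒ 2 8 1 6 7 5 3
j stops at 2 (1), i stops at 1 (8); swap ⇒ 2 1 8 6 7 5 3
j stops at 1, i stops at 2; i≥j ⇒ return 1. data=2 1 8 6 7 5 3

2 1 8 6 7 5 3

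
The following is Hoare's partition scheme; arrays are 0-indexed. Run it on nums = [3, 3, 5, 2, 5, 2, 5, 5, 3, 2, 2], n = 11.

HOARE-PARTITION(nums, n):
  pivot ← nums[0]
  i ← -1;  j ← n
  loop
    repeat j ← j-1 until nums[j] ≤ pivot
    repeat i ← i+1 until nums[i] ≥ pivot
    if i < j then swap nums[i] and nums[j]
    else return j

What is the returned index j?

pivot = nums[0] = 3; i = -1, j = 11
j→10 (nums[10]=2≤3), i→0 (nums[0]=3≥3); i<j, swap → [2, 3, 5, 2, 5, 2, 5, 5, 3, 2, 3]
j→9 (nums[9]=2≤3), i→1 (nums[1]=3≥3); i<j, swap → [2, 2, 5, 2, 5, 2, 5, 5, 3, 3, 3]
j→8 (nums[8]=3≤3), i→2 (nums[2]=5≥3); i<j, swap → [2, 2, 3, 2, 5, 2, 5, 5, 5, 3, 3]
j→5 (nums[5]=2≤3), i→4 (nums[4]=5≥3); i<j, swap → [2, 2, 3, 2, 2, 5, 5, 5, 5, 3, 3]
j→4, i→5; i≥j, return j=4. nums = [2, 2, 3, 2, 2, 5, 5, 5, 5, 3, 3]

4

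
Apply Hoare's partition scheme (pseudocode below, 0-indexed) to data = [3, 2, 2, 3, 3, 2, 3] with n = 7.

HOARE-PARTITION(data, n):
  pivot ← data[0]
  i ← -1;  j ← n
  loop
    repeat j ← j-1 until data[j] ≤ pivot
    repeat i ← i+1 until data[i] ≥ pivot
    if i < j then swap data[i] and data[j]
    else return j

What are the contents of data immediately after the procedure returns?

pivot = data[0] = 3; i = -1, j = 7
j→6 (data[6]=3≤3), i→0 (data[0]=3≥3); i<j, swap → [3, 2, 2, 3, 3, 2, 3]
j→5 (data[5]=2≤3), i→3 (data[3]=3≥3); i<j, swap → [3, 2, 2, 2, 3, 3, 3]
j→4, i→4; i≥j, return j=4. data = [3, 2, 2, 2, 3, 3, 3]

[3, 2, 2, 2, 3, 3, 3]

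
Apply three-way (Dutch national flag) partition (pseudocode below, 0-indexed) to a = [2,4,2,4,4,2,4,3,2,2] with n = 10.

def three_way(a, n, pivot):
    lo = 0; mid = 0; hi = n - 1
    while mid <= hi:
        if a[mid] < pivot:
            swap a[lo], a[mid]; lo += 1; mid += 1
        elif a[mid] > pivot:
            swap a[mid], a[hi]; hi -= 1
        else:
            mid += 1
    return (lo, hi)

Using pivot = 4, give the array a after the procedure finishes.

[2,2,2,3,2,2,4,4,4,4]

lo=0 mid=0 hi=9
2<4: swap(0,0), lo=1 mid=1 ⇒ [2,4,2,4,4,2,4,3,2,2]
4=4: mid=2
2<4: swap(1,2), lo=2 mid=3 ⇒ [2,2,4,4,4,2,4,3,2,2]
4=4: mid=4
4=4: mid=5
2<4: swap(2,5), lo=3 mid=6 ⇒ [2,2,2,4,4,4,4,3,2,2]
4=4: mid=7
3<4: swap(3,7), lo=4 mid=8 ⇒ [2,2,2,3,4,4,4,4,2,2]
2<4: swap(4,8), lo=5 mid=9 ⇒ [2,2,2,3,2,4,4,4,4,2]
2<4: swap(5,9), lo=6 mid=10 ⇒ [2,2,2,3,2,2,4,4,4,4]
done. lo=6 hi=9; a=[2,2,2,3,2,2,4,4,4,4]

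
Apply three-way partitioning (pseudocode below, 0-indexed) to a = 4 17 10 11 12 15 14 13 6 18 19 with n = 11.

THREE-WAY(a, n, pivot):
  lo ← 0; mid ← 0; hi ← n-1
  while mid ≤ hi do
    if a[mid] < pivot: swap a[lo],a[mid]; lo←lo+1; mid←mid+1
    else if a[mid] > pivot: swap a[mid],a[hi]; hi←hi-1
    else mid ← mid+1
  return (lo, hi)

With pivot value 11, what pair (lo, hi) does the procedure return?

pivot = 11; lo=0, mid=0, hi=10
a[mid]=4<11: swap a[0],a[0]; lo=1,mid=1 → 4 17 10 11 12 15 14 13 6 18 19
a[mid]=17>11: swap a[1],a[10]; hi=9 → 4 19 10 11 12 15 14 13 6 18 17
a[mid]=19>11: swap a[1],a[9]; hi=8 → 4 18 10 11 12 15 14 13 6 19 17
a[mid]=18>11: swap a[1],a[8]; hi=7 → 4 6 10 11 12 15 14 13 18 19 17
a[mid]=6<11: swap a[1],a[1]; lo=2,mid=2 → 4 6 10 11 12 15 14 13 18 19 17
a[mid]=10<11: swap a[2],a[2]; lo=3,mid=3 → 4 6 10 11 12 15 14 13 18 19 17
a[mid]=11=11: mid=4
a[mid]=12>11: swap a[4],a[7]; hi=6 → 4 6 10 11 13 15 14 12 18 19 17
a[mid]=13>11: swap a[4],a[6]; hi=5 → 4 6 10 11 14 15 13 12 18 19 17
a[mid]=14>11: swap a[4],a[5]; hi=4 → 4 6 10 11 15 14 13 12 18 19 17
a[mid]=15>11: swap a[4],a[4]; hi=3 → 4 6 10 11 15 14 13 12 18 19 17
end: lo=3, hi=3; a = 4 6 10 11 15 14 13 12 18 19 17

(3, 3)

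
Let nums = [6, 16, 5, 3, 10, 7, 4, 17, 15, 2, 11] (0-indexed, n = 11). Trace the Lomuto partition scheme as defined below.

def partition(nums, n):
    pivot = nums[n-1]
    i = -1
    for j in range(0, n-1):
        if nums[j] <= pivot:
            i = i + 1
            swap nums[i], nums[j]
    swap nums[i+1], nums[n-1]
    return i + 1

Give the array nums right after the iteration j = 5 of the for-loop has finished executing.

pivot=11, i=-1
j=0: 6≤11, i=0, swap(0,0) ⇒ [6, 16, 5, 3, 10, 7, 4, 17, 15, 2, 11]
j=1: 16>11, skip
j=2: 5≤11, i=1, swap(1,2) ⇒ [6, 5, 16, 3, 10, 7, 4, 17, 15, 2, 11]
j=3: 3≤11, i=2, swap(2,3) ⇒ [6, 5, 3, 16, 10, 7, 4, 17, 15, 2, 11]
j=4: 10≤11, i=3, swap(3,4) ⇒ [6, 5, 3, 10, 16, 7, 4, 17, 15, 2, 11]
j=5: 7≤11, i=4, swap(4,5) ⇒ [6, 5, 3, 10, 7, 16, 4, 17, 15, 2, 11]
(after j=5) nums = [6, 5, 3, 10, 7, 16, 4, 17, 15, 2, 11]

[6, 5, 3, 10, 7, 16, 4, 17, 15, 2, 11]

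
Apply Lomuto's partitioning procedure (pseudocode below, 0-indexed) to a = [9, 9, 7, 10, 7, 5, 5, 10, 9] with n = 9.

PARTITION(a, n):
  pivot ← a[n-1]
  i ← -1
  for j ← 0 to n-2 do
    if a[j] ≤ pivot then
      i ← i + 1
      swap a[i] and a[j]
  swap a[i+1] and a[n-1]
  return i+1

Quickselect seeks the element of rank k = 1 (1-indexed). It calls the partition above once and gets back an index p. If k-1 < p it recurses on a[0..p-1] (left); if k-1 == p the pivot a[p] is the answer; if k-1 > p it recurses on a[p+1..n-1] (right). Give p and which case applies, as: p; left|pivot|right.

6; left

pivot = a[8] = 9; i = -1
j=0: a[0]=9 ≤ 9 → i=0, swap a[0],a[0] (no change) → [9, 9, 7, 10, 7, 5, 5, 10, 9]
j=1: a[1]=9 ≤ 9 → i=1, swap a[1],a[1] (no change) → [9, 9, 7, 10, 7, 5, 5, 10, 9]
j=2: a[2]=7 ≤ 9 → i=2, swap a[2],a[2] (no change) → [9, 9, 7, 10, 7, 5, 5, 10, 9]
j=3: a[3]=10 > 9 → no swap
j=4: a[4]=7 ≤ 9 → i=3, swap a[3],a[4] → [9, 9, 7, 7, 10, 5, 5, 10, 9]
j=5: a[5]=5 ≤ 9 → i=4, swap a[4],a[5] → [9, 9, 7, 7, 5, 10, 5, 10, 9]
j=6: a[6]=5 ≤ 9 → i=5, swap a[5],a[6] → [9, 9, 7, 7, 5, 5, 10, 10, 9]
j=7: a[7]=10 > 9 → no swap
final swap a[6],a[8] → [9, 9, 7, 7, 5, 5, 9, 10, 10]; return 6
p = 6; k-1 = 0 < 6 ⇒ left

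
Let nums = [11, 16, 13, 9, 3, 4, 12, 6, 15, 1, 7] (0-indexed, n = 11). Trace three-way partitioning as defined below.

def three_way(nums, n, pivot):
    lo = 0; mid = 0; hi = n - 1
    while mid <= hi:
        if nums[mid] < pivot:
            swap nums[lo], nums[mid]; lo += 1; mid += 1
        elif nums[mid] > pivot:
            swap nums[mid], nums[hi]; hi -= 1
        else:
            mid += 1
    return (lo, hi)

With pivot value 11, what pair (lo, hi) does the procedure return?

(6, 6)

pivot = 11; lo=0, mid=0, hi=10
nums[mid]=11=11: mid=1
nums[mid]=16>11: swap nums[1],nums[10]; hi=9 → [11, 7, 13, 9, 3, 4, 12, 6, 15, 1, 16]
nums[mid]=7<11: swap nums[0],nums[1]; lo=1,mid=2 → [7, 11, 13, 9, 3, 4, 12, 6, 15, 1, 16]
nums[mid]=13>11: swap nums[2],nums[9]; hi=8 → [7, 11, 1, 9, 3, 4, 12, 6, 15, 13, 16]
nums[mid]=1<11: swap nums[1],nums[2]; lo=2,mid=3 → [7, 1, 11, 9, 3, 4, 12, 6, 15, 13, 16]
nums[mid]=9<11: swap nums[2],nums[3]; lo=3,mid=4 → [7, 1, 9, 11, 3, 4, 12, 6, 15, 13, 16]
nums[mid]=3<11: swap nums[3],nums[4]; lo=4,mid=5 → [7, 1, 9, 3, 11, 4, 12, 6, 15, 13, 16]
nums[mid]=4<11: swap nums[4],nums[5]; lo=5,mid=6 → [7, 1, 9, 3, 4, 11, 12, 6, 15, 13, 16]
nums[mid]=12>11: swap nums[6],nums[8]; hi=7 → [7, 1, 9, 3, 4, 11, 15, 6, 12, 13, 16]
nums[mid]=15>11: swap nums[6],nums[7]; hi=6 → [7, 1, 9, 3, 4, 11, 6, 15, 12, 13, 16]
nums[mid]=6<11: swap nums[5],nums[6]; lo=6,mid=7 → [7, 1, 9, 3, 4, 6, 11, 15, 12, 13, 16]
end: lo=6, hi=6; nums = [7, 1, 9, 3, 4, 6, 11, 15, 12, 13, 16]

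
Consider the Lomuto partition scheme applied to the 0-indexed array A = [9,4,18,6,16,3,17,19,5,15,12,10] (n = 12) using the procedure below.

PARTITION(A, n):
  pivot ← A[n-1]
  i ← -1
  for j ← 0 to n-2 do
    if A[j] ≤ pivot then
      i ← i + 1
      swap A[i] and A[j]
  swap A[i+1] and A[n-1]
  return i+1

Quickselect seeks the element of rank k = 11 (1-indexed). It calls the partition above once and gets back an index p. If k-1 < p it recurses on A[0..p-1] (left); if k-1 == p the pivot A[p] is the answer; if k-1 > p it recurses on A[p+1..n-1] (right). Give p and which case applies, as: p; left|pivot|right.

5; right

pivot=10, i=-1
j=0: 9≤10, i=0, swap(0,0) ⇒ [9,4,18,6,16,3,17,19,5,15,12,10]
j=1: 4≤10, i=1, swap(1,1) ⇒ [9,4,18,6,16,3,17,19,5,15,12,10]
j=2: 18>10, skip
j=3: 6≤10, i=2, swap(2,3) ⇒ [9,4,6,18,16,3,17,19,5,15,12,10]
j=4: 16>10, skip
j=5: 3≤10, i=3, swap(3,5) ⇒ [9,4,6,3,16,18,17,19,5,15,12,10]
j=6: 17>10, skip
j=7: 19>10, skip
j=8: 5≤10, i=4, swap(4,8) ⇒ [9,4,6,3,5,18,17,19,16,15,12,10]
j=9: 15>10, skip
j=10: 12>10, skip
swap(5,11) ⇒ [9,4,6,3,5,10,17,19,16,15,12,18]; return 5
p = 5; k-1 = 10 > 5 ⇒ right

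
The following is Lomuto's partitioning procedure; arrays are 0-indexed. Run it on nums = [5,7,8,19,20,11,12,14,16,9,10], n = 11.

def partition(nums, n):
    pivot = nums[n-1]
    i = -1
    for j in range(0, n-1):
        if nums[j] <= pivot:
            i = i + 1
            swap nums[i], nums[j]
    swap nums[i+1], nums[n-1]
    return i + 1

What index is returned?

pivot=10, i=-1
j=0: 5≤10, i=0, swap(0,0) ⇒ [5,7,8,19,20,11,12,14,16,9,10]
j=1: 7≤10, i=1, swap(1,1) ⇒ [5,7,8,19,20,11,12,14,16,9,10]
j=2: 8≤10, i=2, swap(2,2) ⇒ [5,7,8,19,20,11,12,14,16,9,10]
j=3: 19>10, skip
j=4: 20>10, skip
j=5: 11>10, skip
j=6: 12>10, skip
j=7: 14>10, skip
j=8: 16>10, skip
j=9: 9≤10, i=3, swap(3,9) ⇒ [5,7,8,9,20,11,12,14,16,19,10]
swap(4,10) ⇒ [5,7,8,9,10,11,12,14,16,19,20]; return 4

4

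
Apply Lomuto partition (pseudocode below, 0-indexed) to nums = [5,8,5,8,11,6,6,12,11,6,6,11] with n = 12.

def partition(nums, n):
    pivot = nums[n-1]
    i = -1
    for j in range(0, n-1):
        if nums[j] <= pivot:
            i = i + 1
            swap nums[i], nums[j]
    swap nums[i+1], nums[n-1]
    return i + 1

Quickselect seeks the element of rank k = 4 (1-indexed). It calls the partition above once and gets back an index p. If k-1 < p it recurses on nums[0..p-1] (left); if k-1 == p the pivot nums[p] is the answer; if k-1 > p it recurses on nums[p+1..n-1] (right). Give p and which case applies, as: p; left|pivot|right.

10; left

pivot = nums[11] = 11; i = -1
j=0: nums[0]=5 ≤ 11 → i=0, swap nums[0],nums[0] (no change) → [5,8,5,8,11,6,6,12,11,6,6,11]
j=1: nums[1]=8 ≤ 11 → i=1, swap nums[1],nums[1] (no change) → [5,8,5,8,11,6,6,12,11,6,6,11]
j=2: nums[2]=5 ≤ 11 → i=2, swap nums[2],nums[2] (no change) → [5,8,5,8,11,6,6,12,11,6,6,11]
j=3: nums[3]=8 ≤ 11 → i=3, swap nums[3],nums[3] (no change) → [5,8,5,8,11,6,6,12,11,6,6,11]
j=4: nums[4]=11 ≤ 11 → i=4, swap nums[4],nums[4] (no change) → [5,8,5,8,11,6,6,12,11,6,6,11]
j=5: nums[5]=6 ≤ 11 → i=5, swap nums[5],nums[5] (no change) → [5,8,5,8,11,6,6,12,11,6,6,11]
j=6: nums[6]=6 ≤ 11 → i=6, swap nums[6],nums[6] (no change) → [5,8,5,8,11,6,6,12,11,6,6,11]
j=7: nums[7]=12 > 11 → no swap
j=8: nums[8]=11 ≤ 11 → i=7, swap nums[7],nums[8] → [5,8,5,8,11,6,6,11,12,6,6,11]
j=9: nums[9]=6 ≤ 11 → i=8, swap nums[8],nums[9] → [5,8,5,8,11,6,6,11,6,12,6,11]
j=10: nums[10]=6 ≤ 11 → i=9, swap nums[9],nums[10] → [5,8,5,8,11,6,6,11,6,6,12,11]
final swap nums[10],nums[11] → [5,8,5,8,11,6,6,11,6,6,11,12]; return 10
p = 10; k-1 = 3 < 10 ⇒ left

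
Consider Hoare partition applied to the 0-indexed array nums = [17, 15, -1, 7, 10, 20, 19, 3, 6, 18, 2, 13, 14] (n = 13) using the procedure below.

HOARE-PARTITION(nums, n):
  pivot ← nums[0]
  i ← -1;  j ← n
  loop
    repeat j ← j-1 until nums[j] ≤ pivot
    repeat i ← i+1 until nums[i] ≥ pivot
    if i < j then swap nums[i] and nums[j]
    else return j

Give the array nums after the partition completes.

[14, 15, -1, 7, 10, 13, 2, 3, 6, 18, 19, 20, 17]

pivot=17
j stops at 12 (14), i stops at 0 (17); swap ⇒ [14, 15, -1, 7, 10, 20, 19, 3, 6, 18, 2, 13, 17]
j stops at 11 (13), i stops at 5 (20); swap ⇒ [14, 15, -1, 7, 10, 13, 19, 3, 6, 18, 2, 20, 17]
j stops at 10 (2), i stops at 6 (19); swap ⇒ [14, 15, -1, 7, 10, 13, 2, 3, 6, 18, 19, 20, 17]
j stops at 8, i stops at 9; i≥j ⇒ return 8. nums=[14, 15, -1, 7, 10, 13, 2, 3, 6, 18, 19, 20, 17]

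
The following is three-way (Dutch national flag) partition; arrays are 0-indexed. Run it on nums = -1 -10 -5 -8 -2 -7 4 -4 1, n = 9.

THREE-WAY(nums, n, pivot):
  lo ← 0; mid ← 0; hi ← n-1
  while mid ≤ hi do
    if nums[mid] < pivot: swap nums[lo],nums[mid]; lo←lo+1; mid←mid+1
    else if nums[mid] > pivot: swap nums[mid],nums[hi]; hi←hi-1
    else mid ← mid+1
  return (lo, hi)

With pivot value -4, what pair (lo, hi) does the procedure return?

pivot = -4; lo=0, mid=0, hi=8
nums[mid]=-1>-4: swap nums[0],nums[8]; hi=7 → 1 -10 -5 -8 -2 -7 4 -4 -1
nums[mid]=1>-4: swap nums[0],nums[7]; hi=6 → -4 -10 -5 -8 -2 -7 4 1 -1
nums[mid]=-4=-4: mid=1
nums[mid]=-10<-4: swap nums[0],nums[1]; lo=1,mid=2 → -10 -4 -5 -8 -2 -7 4 1 -1
nums[mid]=-5<-4: swap nums[1],nums[2]; lo=2,mid=3 → -10 -5 -4 -8 -2 -7 4 1 -1
nums[mid]=-8<-4: swap nums[2],nums[3]; lo=3,mid=4 → -10 -5 -8 -4 -2 -7 4 1 -1
nums[mid]=-2>-4: swap nums[4],nums[6]; hi=5 → -10 -5 -8 -4 4 -7 -2 1 -1
nums[mid]=4>-4: swap nums[4],nums[5]; hi=4 → -10 -5 -8 -4 -7 4 -2 1 -1
nums[mid]=-7<-4: swap nums[3],nums[4]; lo=4,mid=5 → -10 -5 -8 -7 -4 4 -2 1 -1
end: lo=4, hi=4; nums = -10 -5 -8 -7 -4 4 -2 1 -1

(4, 4)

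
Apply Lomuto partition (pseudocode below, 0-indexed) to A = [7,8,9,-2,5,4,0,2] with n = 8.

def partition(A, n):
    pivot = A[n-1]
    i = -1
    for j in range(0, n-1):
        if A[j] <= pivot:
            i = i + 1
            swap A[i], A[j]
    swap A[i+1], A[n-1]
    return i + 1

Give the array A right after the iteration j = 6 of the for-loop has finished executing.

[-2,0,9,7,5,4,8,2]

pivot=2, i=-1
j=0: 7>2, skip
j=1: 8>2, skip
j=2: 9>2, skip
j=3: -2≤2, i=0, swap(0,3) ⇒ [-2,8,9,7,5,4,0,2]
j=4: 5>2, skip
j=5: 4>2, skip
j=6: 0≤2, i=1, swap(1,6) ⇒ [-2,0,9,7,5,4,8,2]
(after j=6) A = [-2,0,9,7,5,4,8,2]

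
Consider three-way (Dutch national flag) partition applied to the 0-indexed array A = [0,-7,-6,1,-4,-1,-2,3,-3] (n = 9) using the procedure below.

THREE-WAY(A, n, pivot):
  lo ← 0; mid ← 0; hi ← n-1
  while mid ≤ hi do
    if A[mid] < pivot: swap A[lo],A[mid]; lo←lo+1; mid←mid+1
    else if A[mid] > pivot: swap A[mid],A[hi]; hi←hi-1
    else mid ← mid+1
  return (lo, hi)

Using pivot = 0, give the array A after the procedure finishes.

[-7,-6,-3,-4,-1,-2,0,3,1]

lo=0 mid=0 hi=8
0=0: mid=1
-7<0: swap(0,1), lo=1 mid=2 ⇒ [-7,0,-6,1,-4,-1,-2,3,-3]
-6<0: swap(1,2), lo=2 mid=3 ⇒ [-7,-6,0,1,-4,-1,-2,3,-3]
1>0: swap(3,8), hi=7 ⇒ [-7,-6,0,-3,-4,-1,-2,3,1]
-3<0: swap(2,3), lo=3 mid=4 ⇒ [-7,-6,-3,0,-4,-1,-2,3,1]
-4<0: swap(3,4), lo=4 mid=5 ⇒ [-7,-6,-3,-4,0,-1,-2,3,1]
-1<0: swap(4,5), lo=5 mid=6 ⇒ [-7,-6,-3,-4,-1,0,-2,3,1]
-2<0: swap(5,6), lo=6 mid=7 ⇒ [-7,-6,-3,-4,-1,-2,0,3,1]
3>0: swap(7,7), hi=6 ⇒ [-7,-6,-3,-4,-1,-2,0,3,1]
done. lo=6 hi=6; A=[-7,-6,-3,-4,-1,-2,0,3,1]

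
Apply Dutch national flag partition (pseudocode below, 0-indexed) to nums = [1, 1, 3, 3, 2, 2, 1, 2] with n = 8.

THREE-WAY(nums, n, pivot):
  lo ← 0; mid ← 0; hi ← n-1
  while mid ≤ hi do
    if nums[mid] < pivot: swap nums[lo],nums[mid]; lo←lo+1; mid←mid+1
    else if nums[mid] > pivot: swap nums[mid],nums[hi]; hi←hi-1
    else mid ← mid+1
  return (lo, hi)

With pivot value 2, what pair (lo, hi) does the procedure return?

lo=0 mid=0 hi=7
1<2: swap(0,0), lo=1 mid=1 ⇒ [1, 1, 3, 3, 2, 2, 1, 2]
1<2: swap(1,1), lo=2 mid=2 ⇒ [1, 1, 3, 3, 2, 2, 1, 2]
3>2: swap(2,7), hi=6 ⇒ [1, 1, 2, 3, 2, 2, 1, 3]
2=2: mid=3
3>2: swap(3,6), hi=5 ⇒ [1, 1, 2, 1, 2, 2, 3, 3]
1<2: swap(2,3), lo=3 mid=4 ⇒ [1, 1, 1, 2, 2, 2, 3, 3]
2=2: mid=5
2=2: mid=6
done. lo=3 hi=5; nums=[1, 1, 1, 2, 2, 2, 3, 3]

(3, 5)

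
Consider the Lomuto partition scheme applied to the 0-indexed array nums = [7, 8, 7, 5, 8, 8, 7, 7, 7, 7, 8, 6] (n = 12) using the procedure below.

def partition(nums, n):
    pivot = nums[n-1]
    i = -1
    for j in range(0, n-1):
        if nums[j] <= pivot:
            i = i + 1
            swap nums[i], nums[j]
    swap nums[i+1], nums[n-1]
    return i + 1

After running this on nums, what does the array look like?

[5, 6, 7, 7, 8, 8, 7, 7, 7, 7, 8, 8]

pivot=6, i=-1
j=0: 7>6, skip
j=1: 8>6, skip
j=2: 7>6, skip
j=3: 5≤6, i=0, swap(0,3) ⇒ [5, 8, 7, 7, 8, 8, 7, 7, 7, 7, 8, 6]
j=4: 8>6, skip
j=5: 8>6, skip
j=6: 7>6, skip
j=7: 7>6, skip
j=8: 7>6, skip
j=9: 7>6, skip
j=10: 8>6, skip
swap(1,11) ⇒ [5, 6, 7, 7, 8, 8, 7, 7, 7, 7, 8, 8]; return 1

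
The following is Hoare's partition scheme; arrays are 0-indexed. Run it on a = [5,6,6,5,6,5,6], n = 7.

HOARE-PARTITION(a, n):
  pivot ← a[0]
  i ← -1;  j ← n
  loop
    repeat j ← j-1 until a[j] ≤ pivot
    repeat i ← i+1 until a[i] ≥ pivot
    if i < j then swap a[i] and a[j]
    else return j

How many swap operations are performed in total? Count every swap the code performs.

2

pivot = a[0] = 5; i = -1, j = 7
j→5 (a[5]=5≤5), i→0 (a[0]=5≥5); i<j, swap → [5,6,6,5,6,5,6]
j→3 (a[3]=5≤5), i→1 (a[1]=6≥5); i<j, swap → [5,5,6,6,6,5,6]
j→1, i→2; i≥j, return j=1. a = [5,5,6,6,6,5,6]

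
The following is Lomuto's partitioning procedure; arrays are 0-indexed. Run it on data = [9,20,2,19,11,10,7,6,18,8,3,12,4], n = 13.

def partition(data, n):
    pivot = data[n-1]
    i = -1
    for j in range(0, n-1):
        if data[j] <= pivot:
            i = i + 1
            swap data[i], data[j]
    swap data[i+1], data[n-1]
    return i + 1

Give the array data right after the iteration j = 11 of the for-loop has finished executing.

pivot=4, i=-1
j=0: 9>4, skip
j=1: 20>4, skip
j=2: 2≤4, i=0, swap(0,2) ⇒ [2,20,9,19,11,10,7,6,18,8,3,12,4]
j=3: 19>4, skip
j=4: 11>4, skip
j=5: 10>4, skip
j=6: 7>4, skip
j=7: 6>4, skip
j=8: 18>4, skip
j=9: 8>4, skip
j=10: 3≤4, i=1, swap(1,10) ⇒ [2,3,9,19,11,10,7,6,18,8,20,12,4]
j=11: 12>4, skip
(after j=11) data = [2,3,9,19,11,10,7,6,18,8,20,12,4]

[2,3,9,19,11,10,7,6,18,8,20,12,4]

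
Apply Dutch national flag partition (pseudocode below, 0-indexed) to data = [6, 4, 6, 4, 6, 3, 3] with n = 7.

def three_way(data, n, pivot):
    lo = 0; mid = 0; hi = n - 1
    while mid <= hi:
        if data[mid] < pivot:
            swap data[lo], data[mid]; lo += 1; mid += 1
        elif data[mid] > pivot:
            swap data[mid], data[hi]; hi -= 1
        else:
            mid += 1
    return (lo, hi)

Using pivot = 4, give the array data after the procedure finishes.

lo=0 mid=0 hi=6
6>4: swap(0,6), hi=5 ⇒ [3, 4, 6, 4, 6, 3, 6]
3<4: swap(0,0), lo=1 mid=1 ⇒ [3, 4, 6, 4, 6, 3, 6]
4=4: mid=2
6>4: swap(2,5), hi=4 ⇒ [3, 4, 3, 4, 6, 6, 6]
3<4: swap(1,2), lo=2 mid=3 ⇒ [3, 3, 4, 4, 6, 6, 6]
4=4: mid=4
6>4: swap(4,4), hi=3 ⇒ [3, 3, 4, 4, 6, 6, 6]
done. lo=2 hi=3; data=[3, 3, 4, 4, 6, 6, 6]

[3, 3, 4, 4, 6, 6, 6]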